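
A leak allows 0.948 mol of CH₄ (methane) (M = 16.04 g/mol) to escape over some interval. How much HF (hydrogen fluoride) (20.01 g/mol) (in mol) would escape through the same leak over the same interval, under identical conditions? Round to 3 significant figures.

0.849 mol

Using Graham's law: rate_HF/rate_CH₄ = √(M_CH₄/M_HF) = √(16.04/20.01) = √0.8016 = 0.8953.
So the amount for HF is 0.948 × 0.8953 = 0.849 mol.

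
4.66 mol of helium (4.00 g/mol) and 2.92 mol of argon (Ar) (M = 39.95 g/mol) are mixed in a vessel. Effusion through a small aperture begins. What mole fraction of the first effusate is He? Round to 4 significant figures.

Effusion rate of each component ∝ n_i/√M_i (partial pressure × 1/√M).
So x_He in the escaping gas = (n_He/√M_He) / Σ(n_i/√M_i)
= (4.66/√4.00) / (4.66/√4.00 + 2.92/√39.95) = 2.330/(2.330 + 0.4620) = 0.8345.

0.8345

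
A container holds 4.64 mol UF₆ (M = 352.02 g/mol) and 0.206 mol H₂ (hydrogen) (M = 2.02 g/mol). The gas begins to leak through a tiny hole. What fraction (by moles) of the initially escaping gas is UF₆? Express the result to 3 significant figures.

0.630

Each component's effusion rate ∝ (its partial pressure)·(1/√M) ∝ n_i/√M_i.
So x_UF₆ in the escaping gas = (n_UF₆/√M_UF₆) / Σ(n_i/√M_i)
= (4.64/√352.02) / (4.64/√352.02 + 0.206/√2.02) = 0.2473/(0.2473 + 0.1449) = 0.630.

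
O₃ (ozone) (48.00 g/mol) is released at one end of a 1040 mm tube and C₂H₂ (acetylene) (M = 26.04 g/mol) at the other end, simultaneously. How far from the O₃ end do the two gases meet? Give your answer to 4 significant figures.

441.1 mm

Distances travelled in equal time are proportional to diffusion rates, so d_O₃/d_C₂H₂ = √(M_C₂H₂/M_O₃) = √(26.04/48.00) = 0.7365.
With d_O₃ + d_C₂H₂ = 1040 mm, d_C₂H₂ = 1040/(1 + 0.7365) = 598.9 mm.
d_O₃ = 1040 − 598.9 = 441.1 mm.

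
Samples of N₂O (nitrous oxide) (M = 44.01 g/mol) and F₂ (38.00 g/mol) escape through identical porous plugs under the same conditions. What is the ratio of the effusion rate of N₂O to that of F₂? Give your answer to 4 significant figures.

By Graham's law, rate_N₂O/rate_F₂ = √(M_F₂/M_N₂O) = √(38.00/44.01) = √0.8634 = 0.9292.

0.9292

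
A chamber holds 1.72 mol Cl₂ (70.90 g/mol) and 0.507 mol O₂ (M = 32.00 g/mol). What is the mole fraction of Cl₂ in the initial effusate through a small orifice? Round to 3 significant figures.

Rate_i ∝ x_i/√M_i (Graham's law weighted by mole fraction), so the effusate composition follows n_i/√M_i.
So x_Cl₂ in the escaping gas = (n_Cl₂/√M_Cl₂) / Σ(n_i/√M_i)
= (1.72/√70.90) / (1.72/√70.90 + 0.507/√32.00) = 0.2043/(0.2043 + 0.08963) = 0.695.

0.695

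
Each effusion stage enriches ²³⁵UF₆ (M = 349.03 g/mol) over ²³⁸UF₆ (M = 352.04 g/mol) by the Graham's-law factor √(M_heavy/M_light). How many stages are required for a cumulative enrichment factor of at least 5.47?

396

Per stage α = (352.04/349.03)^(1/2) = 1.00862^0.5, giving ln α = 0.004293.
Need α^N ≥ 5.47 ⇒ N ≥ ln(5.47) / ln α = 1.699 / 0.004293 = 395.78.
Rounding up, N = 396 stages.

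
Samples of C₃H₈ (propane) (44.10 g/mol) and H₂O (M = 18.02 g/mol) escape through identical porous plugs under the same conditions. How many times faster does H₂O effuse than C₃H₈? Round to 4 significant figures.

1.564

Using Graham's law: rate_H₂O/rate_C₃H₈ = √(M_C₃H₈/M_H₂O) = √(44.10/18.02) = √2.447 = 1.564.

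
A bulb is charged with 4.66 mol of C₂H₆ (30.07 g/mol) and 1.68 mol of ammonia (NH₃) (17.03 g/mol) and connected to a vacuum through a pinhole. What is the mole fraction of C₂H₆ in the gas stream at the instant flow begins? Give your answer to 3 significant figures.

Each component's effusion rate ∝ (its partial pressure)·(1/√M) ∝ n_i/√M_i.
x_C₂H₆(eff) = (n_C₂H₆/√M_C₂H₆) / (n_C₂H₆/√M_C₂H₆ + n_NH₃/√M_NH₃)
= (4.66/√30.07) / (4.66/√30.07 + 1.68/√17.03) = 0.8498/(0.8498 + 0.4071) = 0.676.

0.676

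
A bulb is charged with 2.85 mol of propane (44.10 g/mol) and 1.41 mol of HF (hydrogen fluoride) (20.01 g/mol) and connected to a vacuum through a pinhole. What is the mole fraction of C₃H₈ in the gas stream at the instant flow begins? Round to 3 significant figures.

Rate_i ∝ x_i/√M_i (Graham's law weighted by mole fraction), so the effusate composition follows n_i/√M_i.
So x_C₃H₈ in the escaping gas = (n_C₃H₈/√M_C₃H₈) / Σ(n_i/√M_i)
= (2.85/√44.10) / (2.85/√44.10 + 1.41/√20.01) = 0.4292/(0.4292 + 0.3152) = 0.577.

0.577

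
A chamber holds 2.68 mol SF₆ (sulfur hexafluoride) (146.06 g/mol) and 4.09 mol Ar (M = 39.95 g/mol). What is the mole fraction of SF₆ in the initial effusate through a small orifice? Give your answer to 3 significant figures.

Each component's effusion rate ∝ (its partial pressure)·(1/√M) ∝ n_i/√M_i.
So x_SF₆ in the escaping gas = (n_SF₆/√M_SF₆) / Σ(n_i/√M_i)
= (2.68/√146.06) / (2.68/√146.06 + 4.09/√39.95) = 0.2218/(0.2218 + 0.6471) = 0.255.

0.255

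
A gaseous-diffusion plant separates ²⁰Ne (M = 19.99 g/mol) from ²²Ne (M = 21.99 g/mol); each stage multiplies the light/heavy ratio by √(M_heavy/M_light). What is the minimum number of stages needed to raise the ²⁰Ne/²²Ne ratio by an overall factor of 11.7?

With α = √(21.99/19.99) per stage, ln α = ½ ln(1.10005) = 0.04768.
Need α^N ≥ 11.7 ⇒ N ≥ ln(11.7) / ln α = 2.460 / 0.04768 = 51.59.
So at least 52 stages are needed.

52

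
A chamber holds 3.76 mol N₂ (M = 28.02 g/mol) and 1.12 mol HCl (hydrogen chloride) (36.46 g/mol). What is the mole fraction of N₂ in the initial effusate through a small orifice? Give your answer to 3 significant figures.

The effusion rate of species i is ∝ p_i/√M_i ∝ n_i/√M_i.
x_N₂(eff) = (n_N₂/√M_N₂) / (n_N₂/√M_N₂ + n_HCl/√M_HCl)
= (3.76/√28.02) / (3.76/√28.02 + 1.12/√36.46) = 0.7103/(0.7103 + 0.1855) = 0.793.

0.793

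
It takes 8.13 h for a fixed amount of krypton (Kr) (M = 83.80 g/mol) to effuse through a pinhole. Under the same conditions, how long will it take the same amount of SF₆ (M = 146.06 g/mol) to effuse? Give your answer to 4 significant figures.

Using Graham's law: t_SF₆/t_Kr = √(M_SF₆/M_Kr) = √(146.06/83.80) = √1.743 = 1.320.
So the time for SF₆ is 8.13 × 1.320 = 10.73 h.

10.73 h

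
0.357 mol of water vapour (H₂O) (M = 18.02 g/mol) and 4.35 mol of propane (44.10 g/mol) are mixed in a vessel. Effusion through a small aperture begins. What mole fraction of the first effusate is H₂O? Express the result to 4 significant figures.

Effusion rate of each component ∝ n_i/√M_i (partial pressure × 1/√M).
So x_H₂O in the escaping gas = (n_H₂O/√M_H₂O) / Σ(n_i/√M_i)
= (0.357/√18.02) / (0.357/√18.02 + 4.35/√44.10) = 0.08410/(0.08410 + 0.6550) = 0.1138.

0.1138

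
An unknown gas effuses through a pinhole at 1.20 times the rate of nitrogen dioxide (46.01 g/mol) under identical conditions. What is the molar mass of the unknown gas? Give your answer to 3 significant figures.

32.0 g/mol

By Graham's law, rate_X/rate_NO₂ = √(M_NO₂/M_X).
1.20 = √(46.01/M_X)
M_X = 46.01 / 1.20² = 46.01 / 1.440 = 32.0 g/mol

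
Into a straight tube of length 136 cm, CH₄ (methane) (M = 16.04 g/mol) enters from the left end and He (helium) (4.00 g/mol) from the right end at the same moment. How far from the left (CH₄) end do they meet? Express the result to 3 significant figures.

45.3 cm

Distances travelled in equal time are proportional to diffusion rates, so d_CH₄/d_He = √(M_He/M_CH₄) = √(4.00/16.04) = 0.4994.
With d_CH₄ + d_He = 136 cm, d_He = 136/(1 + 0.4994) = 90.70 cm.
d_CH₄ = 136 − 90.70 = 45.3 cm.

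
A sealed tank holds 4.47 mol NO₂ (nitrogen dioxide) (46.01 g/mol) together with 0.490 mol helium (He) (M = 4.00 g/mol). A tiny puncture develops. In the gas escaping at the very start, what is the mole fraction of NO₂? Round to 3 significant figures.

The effusion rate of species i is ∝ p_i/√M_i ∝ n_i/√M_i.
Mole fraction of NO₂ in the effusate = (n_NO₂/√M_NO₂) / (n_NO₂/√M_NO₂ + n_He/√M_He)
= (4.47/√46.01) / (4.47/√46.01 + 0.490/√4.00) = 0.6590/(0.6590 + 0.2450) = 0.729.

0.729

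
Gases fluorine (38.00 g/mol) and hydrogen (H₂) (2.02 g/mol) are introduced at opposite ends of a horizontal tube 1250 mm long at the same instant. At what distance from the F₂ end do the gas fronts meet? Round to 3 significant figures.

The fronts meet when d_F₂ + d_H₂ = L with d_F₂/d_H₂ = √(M_H₂/M_F₂) (Graham's law). Here √(M_H₂/M_F₂) = √(2.02/38.00) = 0.2306.
With d_F₂ + d_H₂ = 1250 mm, d_H₂ = 1250/(1 + 0.2306) = 1016 mm.
d_F₂ = 1250 − 1016 = 234 mm.

234 mm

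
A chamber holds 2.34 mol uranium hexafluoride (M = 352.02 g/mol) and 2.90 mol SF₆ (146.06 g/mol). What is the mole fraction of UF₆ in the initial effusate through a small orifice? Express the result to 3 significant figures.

0.342

The effusion rate of species i is ∝ p_i/√M_i ∝ n_i/√M_i.
Mole fraction of UF₆ in the effusate = (n_UF₆/√M_UF₆) / (n_UF₆/√M_UF₆ + n_SF₆/√M_SF₆)
= (2.34/√352.02) / (2.34/√352.02 + 2.90/√146.06) = 0.1247/(0.1247 + 0.2400) = 0.342.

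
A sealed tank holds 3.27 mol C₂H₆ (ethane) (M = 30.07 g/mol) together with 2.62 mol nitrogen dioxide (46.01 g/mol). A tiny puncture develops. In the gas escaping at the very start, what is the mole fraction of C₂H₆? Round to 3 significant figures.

0.607

Each component's effusion rate ∝ (its partial pressure)·(1/√M) ∝ n_i/√M_i.
So x_C₂H₆ in the escaping gas = (n_C₂H₆/√M_C₂H₆) / Σ(n_i/√M_i)
= (3.27/√30.07) / (3.27/√30.07 + 2.62/√46.01) = 0.5963/(0.5963 + 0.3863) = 0.607.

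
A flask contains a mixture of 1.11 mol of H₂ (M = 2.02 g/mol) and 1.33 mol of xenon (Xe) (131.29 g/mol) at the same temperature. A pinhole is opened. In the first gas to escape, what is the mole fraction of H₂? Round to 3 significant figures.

Rate_i ∝ x_i/√M_i (Graham's law weighted by mole fraction), so the effusate composition follows n_i/√M_i.
x_H₂(eff) = (n_H₂/√M_H₂) / (n_H₂/√M_H₂ + n_Xe/√M_Xe)
= (1.11/√2.02) / (1.11/√2.02 + 1.33/√131.29) = 0.7810/(0.7810 + 0.1161) = 0.871.

0.871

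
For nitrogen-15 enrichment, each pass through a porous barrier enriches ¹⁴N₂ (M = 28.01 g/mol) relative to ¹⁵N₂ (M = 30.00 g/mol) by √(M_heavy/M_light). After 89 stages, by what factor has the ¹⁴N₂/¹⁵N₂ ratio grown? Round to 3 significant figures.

After 89 stages the ratio has grown by (√(30.00/28.01))^89 = (30.00/28.01)^(89/2).
= 1.07105^(89/2) = 21.2.

21.2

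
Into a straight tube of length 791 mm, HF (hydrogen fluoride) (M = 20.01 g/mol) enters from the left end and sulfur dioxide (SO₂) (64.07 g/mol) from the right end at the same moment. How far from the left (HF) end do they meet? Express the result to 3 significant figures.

The fronts meet when d_HF + d_SO₂ = L with d_HF/d_SO₂ = √(M_SO₂/M_HF) (Graham's law). Here √(M_SO₂/M_HF) = √(64.07/20.01) = 1.789.
With d_HF + d_SO₂ = 791 mm, d_SO₂ = 791/(1 + 1.789) = 283.6 mm.
d_HF = 791 − 283.6 = 507 mm.

507 mm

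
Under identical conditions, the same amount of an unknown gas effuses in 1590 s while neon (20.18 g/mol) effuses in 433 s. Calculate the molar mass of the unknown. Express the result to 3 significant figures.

272 g/mol

Graham's law gives t_X/t_Ne = √(M_X/M_Ne).
1590/433 = 3.672 = √(M_X/20.18)
M_X = 20.18 × 3.672² = 20.18 × 13.48 = 272 g/mol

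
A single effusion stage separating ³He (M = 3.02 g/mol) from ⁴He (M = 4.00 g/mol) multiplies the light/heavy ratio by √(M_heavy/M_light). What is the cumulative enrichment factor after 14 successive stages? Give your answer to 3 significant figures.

Overall factor = α^14 with α = √(4.00/3.02), i.e. (4.00/3.02)^(14/2).
= 1.32450^7 = 7.15.

7.15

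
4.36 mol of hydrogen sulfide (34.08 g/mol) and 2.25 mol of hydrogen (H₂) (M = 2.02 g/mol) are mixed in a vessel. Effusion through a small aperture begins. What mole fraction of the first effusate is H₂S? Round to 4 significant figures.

Each component's effusion rate ∝ (its partial pressure)·(1/√M) ∝ n_i/√M_i.
x_H₂S(eff) = (n_H₂S/√M_H₂S) / (n_H₂S/√M_H₂S + n_H₂/√M_H₂)
= (4.36/√34.08) / (4.36/√34.08 + 2.25/√2.02) = 0.7469/(0.7469 + 1.583) = 0.3205.

0.3205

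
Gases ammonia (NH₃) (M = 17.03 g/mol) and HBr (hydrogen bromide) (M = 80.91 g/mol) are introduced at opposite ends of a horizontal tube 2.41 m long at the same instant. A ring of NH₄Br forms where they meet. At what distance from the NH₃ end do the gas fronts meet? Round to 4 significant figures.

In equal time, each gas travels a distance ∝ its rate ∝ 1/√M, so d_NH₃/d_HBr = √(M_HBr/M_NH₃) = √(80.91/17.03) = 2.180.
With d_NH₃ + d_HBr = 2.41 m, d_HBr = 2.41/(1 + 2.180) = 0.7579 m.
d_NH₃ = 2.41 − 0.7579 = 1.652 m.

1.652 m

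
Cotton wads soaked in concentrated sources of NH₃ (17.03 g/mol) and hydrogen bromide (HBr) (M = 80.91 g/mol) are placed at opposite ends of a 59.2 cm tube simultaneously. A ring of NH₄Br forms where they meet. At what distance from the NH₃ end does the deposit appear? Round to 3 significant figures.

In equal time, each gas travels a distance ∝ its rate ∝ 1/√M, so d_NH₃/d_HBr = √(M_HBr/M_NH₃) = √(80.91/17.03) = 2.180.
With d_NH₃ + d_HBr = 59.2 cm, d_HBr = 59.2/(1 + 2.180) = 18.62 cm.
d_NH₃ = 59.2 − 18.62 = 40.6 cm.

40.6 cm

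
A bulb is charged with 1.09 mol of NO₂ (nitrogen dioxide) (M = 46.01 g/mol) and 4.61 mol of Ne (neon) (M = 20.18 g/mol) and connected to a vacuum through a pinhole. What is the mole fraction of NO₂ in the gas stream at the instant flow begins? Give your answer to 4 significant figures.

0.1354

Effusion rate of each component ∝ n_i/√M_i (partial pressure × 1/√M).
x_NO₂(eff) = (n_NO₂/√M_NO₂) / (n_NO₂/√M_NO₂ + n_Ne/√M_Ne)
= (1.09/√46.01) / (1.09/√46.01 + 4.61/√20.18) = 0.1607/(0.1607 + 1.026) = 0.1354.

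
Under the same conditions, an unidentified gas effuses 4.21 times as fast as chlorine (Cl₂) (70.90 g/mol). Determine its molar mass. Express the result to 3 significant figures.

4.00 g/mol

From Graham's law, rate_X/rate_Cl₂ = √(M_Cl₂/M_X).
4.21 = √(70.90/M_X)
M_X = 70.90 / 4.21² = 70.90 / 17.72 = 4.00 g/mol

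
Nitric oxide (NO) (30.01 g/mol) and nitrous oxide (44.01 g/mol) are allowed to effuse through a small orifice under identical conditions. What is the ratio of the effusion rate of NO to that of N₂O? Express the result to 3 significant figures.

1.21

From Graham's law, rate_NO/rate_N₂O = √(M_N₂O/M_NO) = √(44.01/30.01) = √1.467 = 1.21.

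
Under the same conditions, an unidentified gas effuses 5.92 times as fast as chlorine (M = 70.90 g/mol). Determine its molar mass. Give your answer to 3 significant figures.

2.02 g/mol

Graham's law gives rate_X/rate_Cl₂ = √(M_Cl₂/M_X).
5.92 = √(70.90/M_X)
M_X = 70.90 / 5.92² = 70.90 / 35.05 = 2.02 g/mol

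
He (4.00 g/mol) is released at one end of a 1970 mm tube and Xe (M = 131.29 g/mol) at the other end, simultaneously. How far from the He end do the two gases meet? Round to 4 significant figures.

1677 mm

Graham's law gives d_He/d_Xe = rate_He/rate_Xe = √(M_Xe/M_He) = √(131.29/4.00) = 5.729.
With d_He + d_Xe = 1970 mm, d_Xe = 1970/(1 + 5.729) = 292.8 mm.
d_He = 1970 − 292.8 = 1677 mm.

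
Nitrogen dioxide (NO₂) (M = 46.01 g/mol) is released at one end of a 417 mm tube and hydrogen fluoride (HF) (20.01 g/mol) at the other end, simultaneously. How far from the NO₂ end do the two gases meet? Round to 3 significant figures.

166 mm

Graham's law gives d_NO₂/d_HF = rate_NO₂/rate_HF = √(M_HF/M_NO₂) = √(20.01/46.01) = 0.6595.
With d_NO₂ + d_HF = 417 mm, d_HF = 417/(1 + 0.6595) = 251.3 mm.
d_NO₂ = 417 − 251.3 = 166 mm.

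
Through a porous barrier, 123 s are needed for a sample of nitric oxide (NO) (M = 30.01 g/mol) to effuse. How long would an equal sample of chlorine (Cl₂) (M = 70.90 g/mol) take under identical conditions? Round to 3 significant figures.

From Graham's law, t_Cl₂/t_NO = √(M_Cl₂/M_NO) = √(70.90/30.01) = √2.363 = 1.537.
So the time for Cl₂ is 123 × 1.537 = 189 s.

189 s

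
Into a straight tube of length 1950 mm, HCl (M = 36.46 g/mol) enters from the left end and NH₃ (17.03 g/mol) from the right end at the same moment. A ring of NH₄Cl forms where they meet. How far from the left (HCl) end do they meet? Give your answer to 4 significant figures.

Graham's law gives d_HCl/d_NH₃ = rate_HCl/rate_NH₃ = √(M_NH₃/M_HCl) = √(17.03/36.46) = 0.6834.
With d_HCl + d_NH₃ = 1950 mm, d_NH₃ = 1950/(1 + 0.6834) = 1158 mm.
d_HCl = 1950 − 1158 = 791.7 mm.

791.7 mm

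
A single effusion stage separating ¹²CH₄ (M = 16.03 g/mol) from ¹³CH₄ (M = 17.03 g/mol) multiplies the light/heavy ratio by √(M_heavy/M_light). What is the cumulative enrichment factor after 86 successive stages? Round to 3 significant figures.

After 86 stages the ratio has grown by (√(17.03/16.03))^86 = (17.03/16.03)^(86/2).
= 1.06238^43 = 13.5.

13.5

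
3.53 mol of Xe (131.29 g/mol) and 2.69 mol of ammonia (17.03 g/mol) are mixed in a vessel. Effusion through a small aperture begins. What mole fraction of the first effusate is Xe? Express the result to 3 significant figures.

0.321

The effusion rate of species i is ∝ p_i/√M_i ∝ n_i/√M_i.
Mole fraction of Xe in the effusate = (n_Xe/√M_Xe) / (n_Xe/√M_Xe + n_NH₃/√M_NH₃)
= (3.53/√131.29) / (3.53/√131.29 + 2.69/√17.03) = 0.3081/(0.3081 + 0.6518) = 0.321.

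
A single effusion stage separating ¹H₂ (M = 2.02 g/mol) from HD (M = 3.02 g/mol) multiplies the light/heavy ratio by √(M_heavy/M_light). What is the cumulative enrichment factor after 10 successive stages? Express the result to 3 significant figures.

Overall factor = α^10 with α = √(3.02/2.02), i.e. (3.02/2.02)^(10/2).
= 1.49505^5 = 7.47.

7.47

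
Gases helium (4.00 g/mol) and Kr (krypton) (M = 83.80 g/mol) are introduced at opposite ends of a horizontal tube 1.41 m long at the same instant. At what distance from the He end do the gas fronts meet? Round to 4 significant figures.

1.157 m

The fronts meet when d_He + d_Kr = L with d_He/d_Kr = √(M_Kr/M_He) (Graham's law). Here √(M_Kr/M_He) = √(83.80/4.00) = 4.577.
With d_He + d_Kr = 1.41 m, d_Kr = 1.41/(1 + 4.577) = 0.2528 m.
d_He = 1.41 − 0.2528 = 1.157 m.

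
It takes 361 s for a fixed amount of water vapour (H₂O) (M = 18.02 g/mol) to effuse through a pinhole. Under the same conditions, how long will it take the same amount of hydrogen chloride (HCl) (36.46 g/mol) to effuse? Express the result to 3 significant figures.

Using Graham's law: t_HCl/t_H₂O = √(M_HCl/M_H₂O) = √(36.46/18.02) = √2.023 = 1.422.
So the time for HCl is 361 × 1.422 = 513 s.

513 s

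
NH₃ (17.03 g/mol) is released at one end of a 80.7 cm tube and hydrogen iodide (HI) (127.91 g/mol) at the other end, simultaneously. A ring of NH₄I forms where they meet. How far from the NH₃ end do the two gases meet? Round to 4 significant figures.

Graham's law gives d_NH₃/d_HI = rate_NH₃/rate_HI = √(M_HI/M_NH₃) = √(127.91/17.03) = 2.741.
With d_NH₃ + d_HI = 80.7 cm, d_HI = 80.7/(1 + 2.741) = 21.57 cm.
d_NH₃ = 80.7 − 21.57 = 59.13 cm.

59.13 cm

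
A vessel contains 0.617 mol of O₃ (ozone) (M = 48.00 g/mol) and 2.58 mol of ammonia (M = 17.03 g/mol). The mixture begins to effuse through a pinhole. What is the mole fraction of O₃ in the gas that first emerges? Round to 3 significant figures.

0.125

The effusion rate of species i is ∝ p_i/√M_i ∝ n_i/√M_i.
Mole fraction of O₃ in the effusate = (n_O₃/√M_O₃) / (n_O₃/√M_O₃ + n_NH₃/√M_NH₃)
= (0.617/√48.00) / (0.617/√48.00 + 2.58/√17.03) = 0.08906/(0.08906 + 0.6252) = 0.125.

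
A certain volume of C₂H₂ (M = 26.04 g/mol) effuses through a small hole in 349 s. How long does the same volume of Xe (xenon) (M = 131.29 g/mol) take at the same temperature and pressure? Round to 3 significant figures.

Since effusion rate ∝ 1/√M, t_Xe/t_C₂H₂ = √(M_Xe/M_C₂H₂) = √(131.29/26.04) = √5.042 = 2.245.
So the time for Xe is 349 × 2.245 = 784 s.

784 s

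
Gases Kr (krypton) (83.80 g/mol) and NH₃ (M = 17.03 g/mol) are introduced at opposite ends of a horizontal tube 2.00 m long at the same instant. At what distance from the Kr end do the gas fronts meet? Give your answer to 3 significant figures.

0.621 m

Graham's law gives d_Kr/d_NH₃ = rate_Kr/rate_NH₃ = √(M_NH₃/M_Kr) = √(17.03/83.80) = 0.4508.
With d_Kr + d_NH₃ = 2.00 m, d_NH₃ = 2.00/(1 + 0.4508) = 1.379 m.
d_Kr = 2.00 − 1.379 = 0.621 m.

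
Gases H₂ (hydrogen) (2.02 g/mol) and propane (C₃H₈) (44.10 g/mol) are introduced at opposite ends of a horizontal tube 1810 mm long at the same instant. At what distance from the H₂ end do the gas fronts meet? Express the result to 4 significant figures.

The fronts meet when d_H₂ + d_C₃H₈ = L with d_H₂/d_C₃H₈ = √(M_C₃H₈/M_H₂) (Graham's law). Here √(M_C₃H₈/M_H₂) = √(44.10/2.02) = 4.672.
With d_H₂ + d_C₃H₈ = 1810 mm, d_C₃H₈ = 1810/(1 + 4.672) = 319.1 mm.
d_H₂ = 1810 − 319.1 = 1491 mm.

1491 mm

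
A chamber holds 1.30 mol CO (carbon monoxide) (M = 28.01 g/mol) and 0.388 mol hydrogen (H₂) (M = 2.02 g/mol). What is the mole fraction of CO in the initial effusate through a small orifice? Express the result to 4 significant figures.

Each component's effusion rate ∝ (its partial pressure)·(1/√M) ∝ n_i/√M_i.
Mole fraction of CO in the effusate = (n_CO/√M_CO) / (n_CO/√M_CO + n_H₂/√M_H₂)
= (1.30/√28.01) / (1.30/√28.01 + 0.388/√2.02) = 0.2456/(0.2456 + 0.2730) = 0.4736.

0.4736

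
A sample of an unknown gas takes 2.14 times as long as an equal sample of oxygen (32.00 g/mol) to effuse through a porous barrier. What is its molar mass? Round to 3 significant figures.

147 g/mol

Since effusion rate ∝ 1/√M, t_X/t_O₂ = √(M_X/M_O₂).
2.14 = √(M_X/32.00)
M_X = 32.00 × 2.14² = 32.00 × 4.580 = 147 g/mol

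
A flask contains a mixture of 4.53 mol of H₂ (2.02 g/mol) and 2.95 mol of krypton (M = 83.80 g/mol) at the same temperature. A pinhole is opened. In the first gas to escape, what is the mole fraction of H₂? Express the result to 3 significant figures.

0.908

Each component's effusion rate ∝ (its partial pressure)·(1/√M) ∝ n_i/√M_i.
x_H₂(eff) = (n_H₂/√M_H₂) / (n_H₂/√M_H₂ + n_Kr/√M_Kr)
= (4.53/√2.02) / (4.53/√2.02 + 2.95/√83.80) = 3.187/(3.187 + 0.3223) = 0.908.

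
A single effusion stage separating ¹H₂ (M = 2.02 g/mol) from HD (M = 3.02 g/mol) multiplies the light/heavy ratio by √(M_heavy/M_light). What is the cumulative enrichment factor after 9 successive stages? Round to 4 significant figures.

Overall factor = α^9 with α = √(3.02/2.02), i.e. (3.02/2.02)^(9/2).
= 1.49505^(9/2) = 6.109.

6.109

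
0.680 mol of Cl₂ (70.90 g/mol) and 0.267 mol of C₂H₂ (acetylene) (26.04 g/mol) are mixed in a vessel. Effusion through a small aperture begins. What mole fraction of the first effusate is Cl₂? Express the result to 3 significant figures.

0.607

The effusion rate of species i is ∝ p_i/√M_i ∝ n_i/√M_i.
Mole fraction of Cl₂ in the effusate = (n_Cl₂/√M_Cl₂) / (n_Cl₂/√M_Cl₂ + n_C₂H₂/√M_C₂H₂)
= (0.680/√70.90) / (0.680/√70.90 + 0.267/√26.04) = 0.08076/(0.08076 + 0.05232) = 0.607.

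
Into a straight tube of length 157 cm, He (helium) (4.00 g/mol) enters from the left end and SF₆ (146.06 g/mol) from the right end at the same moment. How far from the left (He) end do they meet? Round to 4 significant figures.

The fronts meet when d_He + d_SF₆ = L with d_He/d_SF₆ = √(M_SF₆/M_He) (Graham's law). Here √(M_SF₆/M_He) = √(146.06/4.00) = 6.043.
With d_He + d_SF₆ = 157 cm, d_SF₆ = 157/(1 + 6.043) = 22.29 cm.
d_He = 157 − 22.29 = 134.7 cm.

134.7 cm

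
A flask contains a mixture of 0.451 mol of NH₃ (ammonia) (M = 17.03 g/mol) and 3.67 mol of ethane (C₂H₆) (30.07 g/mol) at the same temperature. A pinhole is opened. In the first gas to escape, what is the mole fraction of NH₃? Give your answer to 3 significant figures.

0.140

The effusion rate of species i is ∝ p_i/√M_i ∝ n_i/√M_i.
x_NH₃(eff) = (n_NH₃/√M_NH₃) / (n_NH₃/√M_NH₃ + n_C₂H₆/√M_C₂H₆)
= (0.451/√17.03) / (0.451/√17.03 + 3.67/√30.07) = 0.1093/(0.1093 + 0.6693) = 0.140.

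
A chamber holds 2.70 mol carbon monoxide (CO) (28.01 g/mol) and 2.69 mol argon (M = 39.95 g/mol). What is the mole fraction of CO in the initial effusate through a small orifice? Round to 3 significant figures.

0.545

Effusion rate of each component ∝ n_i/√M_i (partial pressure × 1/√M).
So x_CO in the escaping gas = (n_CO/√M_CO) / Σ(n_i/√M_i)
= (2.70/√28.01) / (2.70/√28.01 + 2.69/√39.95) = 0.5102/(0.5102 + 0.4256) = 0.545.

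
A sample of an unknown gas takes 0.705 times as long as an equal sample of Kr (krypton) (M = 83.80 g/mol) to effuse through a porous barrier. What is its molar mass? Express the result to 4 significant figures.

From Graham's law, t_X/t_Kr = √(M_X/M_Kr).
0.705 = √(M_X/83.80)
M_X = 83.80 × 0.705² = 83.80 × 0.4970 = 41.65 g/mol

41.65 g/mol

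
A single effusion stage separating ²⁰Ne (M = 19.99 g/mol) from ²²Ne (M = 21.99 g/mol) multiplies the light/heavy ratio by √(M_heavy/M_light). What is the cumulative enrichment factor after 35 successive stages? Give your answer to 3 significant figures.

The single-stage factor is √(M_heavy/M_light), so 35 stages give [√(21.99/19.99)]^35 = (21.99/19.99)^(35/2).
= 1.10005^(35/2) = 5.31.

5.31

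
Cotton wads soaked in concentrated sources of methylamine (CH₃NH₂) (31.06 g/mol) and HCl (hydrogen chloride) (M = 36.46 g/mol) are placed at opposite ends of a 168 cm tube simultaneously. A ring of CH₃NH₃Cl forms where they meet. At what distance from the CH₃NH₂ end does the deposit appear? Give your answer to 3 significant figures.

Distances travelled in equal time are proportional to diffusion rates, so d_CH₃NH₂/d_HCl = √(M_HCl/M_CH₃NH₂) = √(36.46/31.06) = 1.083.
With d_CH₃NH₂ + d_HCl = 168 cm, d_HCl = 168/(1 + 1.083) = 80.64 cm.
d_CH₃NH₂ = 168 − 80.64 = 87.4 cm.

87.4 cm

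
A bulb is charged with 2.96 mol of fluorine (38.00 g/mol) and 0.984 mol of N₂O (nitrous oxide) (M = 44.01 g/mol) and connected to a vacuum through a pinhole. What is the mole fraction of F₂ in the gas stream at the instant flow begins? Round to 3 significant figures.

Effusion rate of each component ∝ n_i/√M_i (partial pressure × 1/√M).
x_F₂(eff) = (n_F₂/√M_F₂) / (n_F₂/√M_F₂ + n_N₂O/√M_N₂O)
= (2.96/√38.00) / (2.96/√38.00 + 0.984/√44.01) = 0.4802/(0.4802 + 0.1483) = 0.764.

0.764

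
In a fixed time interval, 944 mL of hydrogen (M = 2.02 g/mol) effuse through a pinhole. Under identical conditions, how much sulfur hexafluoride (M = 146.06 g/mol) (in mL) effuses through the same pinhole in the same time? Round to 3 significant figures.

By Graham's law, rate_SF₆/rate_H₂ = √(M_H₂/M_SF₆) = √(2.02/146.06) = √0.01383 = 0.1176.
So the volume for SF₆ is 944 × 0.1176 = 111 mL.

111 mL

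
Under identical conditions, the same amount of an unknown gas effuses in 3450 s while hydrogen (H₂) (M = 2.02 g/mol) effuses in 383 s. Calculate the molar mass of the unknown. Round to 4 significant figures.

163.9 g/mol

Graham's law gives t_X/t_H₂ = √(M_X/M_H₂).
3450/383 = 9.008 = √(M_X/2.02)
M_X = 2.02 × 9.008² = 2.02 × 81.14 = 163.9 g/mol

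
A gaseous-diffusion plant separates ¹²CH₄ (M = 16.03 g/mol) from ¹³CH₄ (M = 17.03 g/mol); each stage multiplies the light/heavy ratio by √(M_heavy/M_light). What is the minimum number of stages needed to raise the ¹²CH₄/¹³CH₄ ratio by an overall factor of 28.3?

111

Per stage α = (17.03/16.03)^(1/2) = 1.06238^0.5, giving ln α = 0.03026.
Need α^N ≥ 28.3 ⇒ N ≥ ln(28.3) / ln α = 3.343 / 0.03026 = 110.48.
Rounding up, N = 111 stages.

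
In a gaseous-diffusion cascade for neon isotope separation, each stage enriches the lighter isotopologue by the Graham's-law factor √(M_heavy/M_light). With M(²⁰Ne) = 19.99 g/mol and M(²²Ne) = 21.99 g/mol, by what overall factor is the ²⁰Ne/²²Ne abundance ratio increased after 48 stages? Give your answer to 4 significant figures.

Overall factor = α^48 with α = √(21.99/19.99), i.e. (21.99/19.99)^(48/2).
= 1.10005^24 = 9.860.

9.860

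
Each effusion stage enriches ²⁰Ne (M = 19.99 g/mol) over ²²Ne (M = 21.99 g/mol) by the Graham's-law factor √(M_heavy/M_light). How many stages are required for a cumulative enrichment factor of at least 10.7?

50

With α = √(21.99/19.99) per stage, ln α = ½ ln(1.10005) = 0.04768.
Need α^N ≥ 10.7 ⇒ N ≥ ln(10.7) / ln α = 2.370 / 0.04768 = 49.71.
Rounding up, N = 50 stages.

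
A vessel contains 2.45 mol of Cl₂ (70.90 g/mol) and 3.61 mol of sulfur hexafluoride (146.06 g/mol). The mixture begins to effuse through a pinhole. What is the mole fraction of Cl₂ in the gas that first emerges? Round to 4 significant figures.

Each component's effusion rate ∝ (its partial pressure)·(1/√M) ∝ n_i/√M_i.
So x_Cl₂ in the escaping gas = (n_Cl₂/√M_Cl₂) / Σ(n_i/√M_i)
= (2.45/√70.90) / (2.45/√70.90 + 3.61/√146.06) = 0.2910/(0.2910 + 0.2987) = 0.4934.

0.4934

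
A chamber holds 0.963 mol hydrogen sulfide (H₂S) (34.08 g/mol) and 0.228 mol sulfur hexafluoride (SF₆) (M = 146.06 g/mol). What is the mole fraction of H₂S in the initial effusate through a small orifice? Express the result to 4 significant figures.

The effusion rate of species i is ∝ p_i/√M_i ∝ n_i/√M_i.
x_H₂S(eff) = (n_H₂S/√M_H₂S) / (n_H₂S/√M_H₂S + n_SF₆/√M_SF₆)
= (0.963/√34.08) / (0.963/√34.08 + 0.228/√146.06) = 0.1650/(0.1650 + 0.01887) = 0.8974.

0.8974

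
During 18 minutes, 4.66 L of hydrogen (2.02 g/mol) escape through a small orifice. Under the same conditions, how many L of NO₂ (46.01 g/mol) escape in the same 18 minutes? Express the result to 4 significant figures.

0.9764 L

From Graham's law, rate_NO₂/rate_H₂ = √(M_H₂/M_NO₂) = √(2.02/46.01) = √0.04390 = 0.2095.
So the volume for NO₂ is 4.66 × 0.2095 = 0.9764 L.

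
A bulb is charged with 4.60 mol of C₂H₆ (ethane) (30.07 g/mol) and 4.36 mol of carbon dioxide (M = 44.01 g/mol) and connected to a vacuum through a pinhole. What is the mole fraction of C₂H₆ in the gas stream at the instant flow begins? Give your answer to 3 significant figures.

0.561

Effusion rate of each component ∝ n_i/√M_i (partial pressure × 1/√M).
So x_C₂H₆ in the escaping gas = (n_C₂H₆/√M_C₂H₆) / Σ(n_i/√M_i)
= (4.60/√30.07) / (4.60/√30.07 + 4.36/√44.01) = 0.8389/(0.8389 + 0.6572) = 0.561.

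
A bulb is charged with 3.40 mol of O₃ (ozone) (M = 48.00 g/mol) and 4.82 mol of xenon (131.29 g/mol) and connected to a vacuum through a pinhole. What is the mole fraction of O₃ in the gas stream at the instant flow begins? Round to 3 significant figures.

0.538

The effusion rate of species i is ∝ p_i/√M_i ∝ n_i/√M_i.
Mole fraction of O₃ in the effusate = (n_O₃/√M_O₃) / (n_O₃/√M_O₃ + n_Xe/√M_Xe)
= (3.40/√48.00) / (3.40/√48.00 + 4.82/√131.29) = 0.4907/(0.4907 + 0.4207) = 0.538.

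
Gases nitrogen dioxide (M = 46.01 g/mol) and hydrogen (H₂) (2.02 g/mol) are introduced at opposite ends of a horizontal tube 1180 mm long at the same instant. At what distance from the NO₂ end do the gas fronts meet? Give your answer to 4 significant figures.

204.4 mm

Graham's law gives d_NO₂/d_H₂ = rate_NO₂/rate_H₂ = √(M_H₂/M_NO₂) = √(2.02/46.01) = 0.2095.
With d_NO₂ + d_H₂ = 1180 mm, d_H₂ = 1180/(1 + 0.2095) = 975.6 mm.
d_NO₂ = 1180 − 975.6 = 204.4 mm.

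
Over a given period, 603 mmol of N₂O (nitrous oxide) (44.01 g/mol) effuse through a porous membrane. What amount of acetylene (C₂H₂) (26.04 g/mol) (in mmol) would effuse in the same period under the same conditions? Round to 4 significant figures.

Using Graham's law: rate_C₂H₂/rate_N₂O = √(M_N₂O/M_C₂H₂) = √(44.01/26.04) = √1.690 = 1.300.
So the amount for C₂H₂ is 603 × 1.300 = 783.9 mmol.

783.9 mmol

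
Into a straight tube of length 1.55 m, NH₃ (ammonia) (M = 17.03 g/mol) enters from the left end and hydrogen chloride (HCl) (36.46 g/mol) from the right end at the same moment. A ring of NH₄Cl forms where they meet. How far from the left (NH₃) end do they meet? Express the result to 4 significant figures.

In equal time, each gas travels a distance ∝ its rate ∝ 1/√M, so d_NH₃/d_HCl = √(M_HCl/M_NH₃) = √(36.46/17.03) = 1.463.
With d_NH₃ + d_HCl = 1.55 m, d_HCl = 1.55/(1 + 1.463) = 0.6293 m.
d_NH₃ = 1.55 − 0.6293 = 0.9207 m.

0.9207 m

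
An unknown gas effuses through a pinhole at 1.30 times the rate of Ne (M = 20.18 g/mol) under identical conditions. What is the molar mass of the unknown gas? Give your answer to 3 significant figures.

From Graham's law, rate_X/rate_Ne = √(M_Ne/M_X).
1.30 = √(20.18/M_X)
M_X = 20.18 / 1.30² = 20.18 / 1.690 = 11.9 g/mol

11.9 g/mol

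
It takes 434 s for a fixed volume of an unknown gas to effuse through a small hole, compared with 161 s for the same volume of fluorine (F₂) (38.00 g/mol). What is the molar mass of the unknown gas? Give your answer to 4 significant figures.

276.1 g/mol

By Graham's law, t_X/t_F₂ = √(M_X/M_F₂).
434/161 = 2.696 = √(M_X/38.00)
M_X = 38.00 × 2.696² = 38.00 × 7.267 = 276.1 g/mol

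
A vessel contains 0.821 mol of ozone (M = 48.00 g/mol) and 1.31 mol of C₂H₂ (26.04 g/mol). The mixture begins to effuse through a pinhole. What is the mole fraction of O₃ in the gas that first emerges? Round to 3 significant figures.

The effusion rate of species i is ∝ p_i/√M_i ∝ n_i/√M_i.
x_O₃(eff) = (n_O₃/√M_O₃) / (n_O₃/√M_O₃ + n_C₂H₂/√M_C₂H₂)
= (0.821/√48.00) / (0.821/√48.00 + 1.31/√26.04) = 0.1185/(0.1185 + 0.2567) = 0.316.

0.316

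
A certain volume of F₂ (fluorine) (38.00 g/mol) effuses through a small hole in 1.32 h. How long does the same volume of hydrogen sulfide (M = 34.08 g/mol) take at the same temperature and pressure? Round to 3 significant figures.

Since effusion rate ∝ 1/√M, t_H₂S/t_F₂ = √(M_H₂S/M_F₂) = √(34.08/38.00) = √0.8968 = 0.9470.
So the time for H₂S is 1.32 × 0.9470 = 1.25 h.

1.25 h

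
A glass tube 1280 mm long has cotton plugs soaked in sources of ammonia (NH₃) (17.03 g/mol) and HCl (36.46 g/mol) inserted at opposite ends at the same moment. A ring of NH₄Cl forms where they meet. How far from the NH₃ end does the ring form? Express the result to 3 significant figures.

760 mm

In equal time, each gas travels a distance ∝ its rate ∝ 1/√M, so d_NH₃/d_HCl = √(M_HCl/M_NH₃) = √(36.46/17.03) = 1.463.
With d_NH₃ + d_HCl = 1280 mm, d_HCl = 1280/(1 + 1.463) = 519.7 mm.
d_NH₃ = 1280 − 519.7 = 760 mm.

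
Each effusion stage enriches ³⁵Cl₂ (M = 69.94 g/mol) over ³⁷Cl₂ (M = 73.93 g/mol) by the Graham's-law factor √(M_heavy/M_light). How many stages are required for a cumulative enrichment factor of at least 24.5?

Single-stage factor α = √(73.93/69.94), so ln α = ½ ln(1.05705) = 0.02774.
Need α^N ≥ 24.5 ⇒ N ≥ ln(24.5) / ln α = 3.199 / 0.02774 = 115.31.
Rounding up, N = 116 stages.

116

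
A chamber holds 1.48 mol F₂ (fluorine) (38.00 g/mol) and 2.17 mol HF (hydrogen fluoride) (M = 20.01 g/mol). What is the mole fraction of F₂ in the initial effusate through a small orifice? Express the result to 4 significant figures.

0.3311

Each component's effusion rate ∝ (its partial pressure)·(1/√M) ∝ n_i/√M_i.
Mole fraction of F₂ in the effusate = (n_F₂/√M_F₂) / (n_F₂/√M_F₂ + n_HF/√M_HF)
= (1.48/√38.00) / (1.48/√38.00 + 2.17/√20.01) = 0.2401/(0.2401 + 0.4851) = 0.3311.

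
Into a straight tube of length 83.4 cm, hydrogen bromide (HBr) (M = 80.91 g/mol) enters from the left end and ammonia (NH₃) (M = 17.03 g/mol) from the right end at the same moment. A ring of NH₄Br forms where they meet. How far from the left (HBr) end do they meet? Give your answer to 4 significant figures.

26.23 cm

Distances travelled in equal time are proportional to diffusion rates, so d_HBr/d_NH₃ = √(M_NH₃/M_HBr) = √(17.03/80.91) = 0.4588.
With d_HBr + d_NH₃ = 83.4 cm, d_NH₃ = 83.4/(1 + 0.4588) = 57.17 cm.
d_HBr = 83.4 − 57.17 = 26.23 cm.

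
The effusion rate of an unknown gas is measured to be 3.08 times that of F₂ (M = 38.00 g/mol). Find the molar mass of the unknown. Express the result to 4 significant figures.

By Graham's law, rate_X/rate_F₂ = √(M_F₂/M_X).
3.08 = √(38.00/M_X)
M_X = 38.00 / 3.08² = 38.00 / 9.486 = 4.006 g/mol

4.006 g/mol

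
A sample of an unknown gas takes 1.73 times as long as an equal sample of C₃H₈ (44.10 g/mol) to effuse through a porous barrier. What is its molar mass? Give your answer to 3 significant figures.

By Graham's law, t_X/t_C₃H₈ = √(M_X/M_C₃H₈).
1.73 = √(M_X/44.10)
M_X = 44.10 × 1.73² = 44.10 × 2.993 = 132 g/mol

132 g/mol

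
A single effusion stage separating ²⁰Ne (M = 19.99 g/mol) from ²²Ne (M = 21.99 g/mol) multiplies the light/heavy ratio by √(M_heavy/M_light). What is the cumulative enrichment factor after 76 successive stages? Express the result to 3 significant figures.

The single-stage factor is √(M_heavy/M_light), so 76 stages give [√(21.99/19.99)]^76 = (21.99/19.99)^(76/2).
= 1.10005^38 = 37.5.

37.5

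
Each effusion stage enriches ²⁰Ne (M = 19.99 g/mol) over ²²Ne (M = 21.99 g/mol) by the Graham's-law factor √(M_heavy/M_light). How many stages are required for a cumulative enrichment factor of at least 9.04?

Single-stage factor α = √(21.99/19.99), so ln α = ½ ln(1.10005) = 0.04768.
Need α^N ≥ 9.04 ⇒ N ≥ ln(9.04) / ln α = 2.202 / 0.04768 = 46.18.
Minimum whole number of stages: N = 47.

47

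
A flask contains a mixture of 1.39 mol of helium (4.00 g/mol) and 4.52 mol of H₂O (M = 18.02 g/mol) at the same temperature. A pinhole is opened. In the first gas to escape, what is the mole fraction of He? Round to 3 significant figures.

0.395

The effusion rate of species i is ∝ p_i/√M_i ∝ n_i/√M_i.
Mole fraction of He in the effusate = (n_He/√M_He) / (n_He/√M_He + n_H₂O/√M_H₂O)
= (1.39/√4.00) / (1.39/√4.00 + 4.52/√18.02) = 0.6950/(0.6950 + 1.065) = 0.395.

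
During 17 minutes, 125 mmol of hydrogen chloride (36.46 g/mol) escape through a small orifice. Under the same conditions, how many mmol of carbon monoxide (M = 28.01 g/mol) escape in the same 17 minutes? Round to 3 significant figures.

143 mmol

From Graham's law, rate_CO/rate_HCl = √(M_HCl/M_CO) = √(36.46/28.01) = √1.302 = 1.141.
So the amount for CO is 125 × 1.141 = 143 mmol.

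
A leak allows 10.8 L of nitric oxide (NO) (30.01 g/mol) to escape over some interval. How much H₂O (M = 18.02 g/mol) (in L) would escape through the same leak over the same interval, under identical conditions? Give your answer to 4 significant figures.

13.94 L

By Graham's law, rate_H₂O/rate_NO = √(M_NO/M_H₂O) = √(30.01/18.02) = √1.665 = 1.290.
So the volume for H₂O is 10.8 × 1.290 = 13.94 L.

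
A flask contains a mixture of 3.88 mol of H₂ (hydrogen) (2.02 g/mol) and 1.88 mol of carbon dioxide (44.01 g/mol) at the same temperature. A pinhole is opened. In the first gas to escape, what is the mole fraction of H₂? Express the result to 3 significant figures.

Rate_i ∝ x_i/√M_i (Graham's law weighted by mole fraction), so the effusate composition follows n_i/√M_i.
x_H₂(eff) = (n_H₂/√M_H₂) / (n_H₂/√M_H₂ + n_CO₂/√M_CO₂)
= (3.88/√2.02) / (3.88/√2.02 + 1.88/√44.01) = 2.730/(2.730 + 0.2834) = 0.906.

0.906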